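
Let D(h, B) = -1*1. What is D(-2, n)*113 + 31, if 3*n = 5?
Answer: -82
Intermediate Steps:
n = 5/3 (n = (⅓)*5 = 5/3 ≈ 1.6667)
D(h, B) = -1
D(-2, n)*113 + 31 = -1*113 + 31 = -113 + 31 = -82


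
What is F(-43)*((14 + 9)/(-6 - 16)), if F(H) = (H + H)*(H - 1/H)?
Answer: -3864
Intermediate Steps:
F(H) = 2*H*(H - 1/H) (F(H) = (2*H)*(H - 1/H) = 2*H*(H - 1/H))
F(-43)*((14 + 9)/(-6 - 16)) = (-2 + 2*(-43)²)*((14 + 9)/(-6 - 16)) = (-2 + 2*1849)*(23/(-22)) = (-2 + 3698)*(23*(-1/22)) = 3696*(-23/22) = -3864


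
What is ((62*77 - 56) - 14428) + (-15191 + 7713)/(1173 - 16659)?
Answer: -75180791/7743 ≈ -9709.5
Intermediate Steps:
((62*77 - 56) - 14428) + (-15191 + 7713)/(1173 - 16659) = ((4774 - 56) - 14428) - 7478/(-15486) = (4718 - 14428) - 7478*(-1/15486) = -9710 + 3739/7743 = -75180791/7743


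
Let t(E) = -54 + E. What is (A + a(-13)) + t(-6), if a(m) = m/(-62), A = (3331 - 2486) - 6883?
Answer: -378063/62 ≈ -6097.8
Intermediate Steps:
A = -6038 (A = 845 - 6883 = -6038)
a(m) = -m/62 (a(m) = m*(-1/62) = -m/62)
(A + a(-13)) + t(-6) = (-6038 - 1/62*(-13)) + (-54 - 6) = (-6038 + 13/62) - 60 = -374343/62 - 60 = -378063/62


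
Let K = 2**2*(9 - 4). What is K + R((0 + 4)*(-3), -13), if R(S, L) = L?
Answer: 7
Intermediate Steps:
K = 20 (K = 4*5 = 20)
K + R((0 + 4)*(-3), -13) = 20 - 13 = 7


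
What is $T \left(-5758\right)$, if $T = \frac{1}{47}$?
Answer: $- \frac{5758}{47} \approx -122.51$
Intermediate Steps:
$T = \frac{1}{47} \approx 0.021277$
$T \left(-5758\right) = \frac{1}{47} \left(-5758\right) = - \frac{5758}{47}$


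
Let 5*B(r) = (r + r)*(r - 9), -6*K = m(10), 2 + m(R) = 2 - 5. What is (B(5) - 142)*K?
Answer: -125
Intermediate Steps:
m(R) = -5 (m(R) = -2 + (2 - 5) = -2 - 3 = -5)
K = ⅚ (K = -⅙*(-5) = ⅚ ≈ 0.83333)
B(r) = 2*r*(-9 + r)/5 (B(r) = ((r + r)*(r - 9))/5 = ((2*r)*(-9 + r))/5 = (2*r*(-9 + r))/5 = 2*r*(-9 + r)/5)
(B(5) - 142)*K = ((⅖)*5*(-9 + 5) - 142)*(⅚) = ((⅖)*5*(-4) - 142)*(⅚) = (-8 - 142)*(⅚) = -150*⅚ = -125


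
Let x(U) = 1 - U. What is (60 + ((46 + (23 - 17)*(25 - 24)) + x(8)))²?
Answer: 11025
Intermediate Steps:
(60 + ((46 + (23 - 17)*(25 - 24)) + x(8)))² = (60 + ((46 + (23 - 17)*(25 - 24)) + (1 - 1*8)))² = (60 + ((46 + 6*1) + (1 - 8)))² = (60 + ((46 + 6) - 7))² = (60 + (52 - 7))² = (60 + 45)² = 105² = 11025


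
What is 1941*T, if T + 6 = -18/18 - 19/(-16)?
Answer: -180513/16 ≈ -11282.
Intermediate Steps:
T = -93/16 (T = -6 + (-18/18 - 19/(-16)) = -6 + (-18*1/18 - 19*(-1/16)) = -6 + (-1 + 19/16) = -6 + 3/16 = -93/16 ≈ -5.8125)
1941*T = 1941*(-93/16) = -180513/16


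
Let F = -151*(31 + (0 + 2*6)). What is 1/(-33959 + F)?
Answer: -1/40452 ≈ -2.4721e-5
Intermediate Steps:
F = -6493 (F = -151*(31 + (0 + 12)) = -151*(31 + 12) = -151*43 = -6493)
1/(-33959 + F) = 1/(-33959 - 6493) = 1/(-40452) = -1/40452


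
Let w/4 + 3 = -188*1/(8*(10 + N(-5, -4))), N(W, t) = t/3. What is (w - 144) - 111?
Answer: -3612/13 ≈ -277.85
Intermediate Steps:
N(W, t) = t/3 (N(W, t) = t*(⅓) = t/3)
w = -297/13 (w = -12 + 4*(-188*1/(8*(10 + (⅓)*(-4)))) = -12 + 4*(-188*1/(8*(10 - 4/3))) = -12 + 4*(-188/((26/3)*8)) = -12 + 4*(-188/208/3) = -12 + 4*(-188*3/208) = -12 + 4*(-141/52) = -12 - 141/13 = -297/13 ≈ -22.846)
(w - 144) - 111 = (-297/13 - 144) - 111 = -2169/13 - 111 = -3612/13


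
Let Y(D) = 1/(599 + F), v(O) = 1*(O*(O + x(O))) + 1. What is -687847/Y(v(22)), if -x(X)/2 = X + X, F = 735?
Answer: -917587898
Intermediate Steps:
x(X) = -4*X (x(X) = -2*(X + X) = -4*X)
v(O) = 1 - 3*O² (v(O) = 1*(O*(O - 4*O)) + 1 = 1*(O*(-3*O)) + 1 = 1*(-3*O²) + 1 = -3*O² + 1 = 1 - 3*O²)
Y(D) = 1/1334 (Y(D) = 1/(599 + 735) = 1/1334)
-687847/Y(v(22)) = -687847/1/1334 = -687847*1334 = -917587898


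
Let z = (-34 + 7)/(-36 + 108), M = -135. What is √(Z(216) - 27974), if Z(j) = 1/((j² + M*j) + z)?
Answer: I*√548016287948430/139965 ≈ 167.25*I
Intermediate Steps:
z = -3/8 (z = -27/72 = -27*1/72 = -3/8 ≈ -0.37500)
Z(j) = 1/(-3/8 + j² - 135*j) (Z(j) = 1/((j² - 135*j) - 3/8) = 1/(-3/8 + j² - 135*j))
√(Z(216) - 27974) = √(8/(-3 - 1080*216 + 8*216²) - 27974) = √(8/(-3 - 233280 + 8*46656) - 27974) = √(8/(-3 - 233280 + 373248) - 27974) = √(8/139965 - 27974) = √(-3915380902/139965) = I*√548016287948430/139965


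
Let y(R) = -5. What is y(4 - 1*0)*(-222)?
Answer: 1110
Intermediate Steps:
y(4 - 1*0)*(-222) = -5*(-222) = 1110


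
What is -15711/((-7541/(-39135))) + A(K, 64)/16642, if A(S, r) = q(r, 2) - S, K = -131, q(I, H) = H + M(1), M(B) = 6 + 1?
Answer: -5116166197315/62748661 ≈ -81534.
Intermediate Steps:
M(B) = 7
q(I, H) = 7 + H (q(I, H) = H + 7 = 7 + H)
A(S, r) = 9 - S (A(S, r) = (7 + 2) - S = 9 - S)
-15711/((-7541/(-39135))) + A(K, 64)/16642 = -15711/((-7541/(-39135))) + (9 - 1*(-131))/16642 = -15711/((-7541*(-1/39135))) + (9 + 131)*(1/16642) = -15711/7541/39135 + 140*(1/16642) = -15711*39135/7541 + 70/8321 = -614849985/7541 + 70/8321 = -5116166197315/62748661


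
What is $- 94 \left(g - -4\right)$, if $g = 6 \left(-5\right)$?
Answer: $2444$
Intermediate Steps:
$g = -30$
$- 94 \left(g - -4\right) = - 94 \left(-30 - -4\right) = - 94 \left(-30 + 4\right) = \left(-94\right) \left(-26\right) = 2444$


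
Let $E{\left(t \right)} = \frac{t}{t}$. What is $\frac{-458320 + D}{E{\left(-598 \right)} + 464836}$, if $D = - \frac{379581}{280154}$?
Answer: $- \frac{128400560861}{130225944898} \approx -0.98598$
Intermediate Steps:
$E{\left(t \right)} = 1$
$D = - \frac{379581}{280154}$ ($D = \left(-379581\right) \frac{1}{280154} = - \frac{379581}{280154} \approx -1.3549$)
$\frac{-458320 + D}{E{\left(-598 \right)} + 464836} = \frac{-458320 - \frac{379581}{280154}}{1 + 464836} = - \frac{128400560861}{280154 \cdot 464837} = \left(- \frac{128400560861}{280154}\right) \frac{1}{464837} = - \frac{128400560861}{130225944898}$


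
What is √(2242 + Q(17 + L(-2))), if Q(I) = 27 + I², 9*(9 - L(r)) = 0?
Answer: √2945 ≈ 54.268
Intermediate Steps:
L(r) = 9 (L(r) = 9 - ⅑*0 = 9 + 0 = 9)
√(2242 + Q(17 + L(-2))) = √(2242 + (27 + (17 + 9)²)) = √(2242 + (27 + 26²)) = √(2242 + (27 + 676)) = √(2242 + 703) = √2945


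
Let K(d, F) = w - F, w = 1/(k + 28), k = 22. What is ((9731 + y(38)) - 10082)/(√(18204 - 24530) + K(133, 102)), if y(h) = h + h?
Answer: 70111250/41814801 + 687500*I*√6326/41814801 ≈ 1.6767 + 1.3077*I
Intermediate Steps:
w = 1/50 (w = 1/(22 + 28) = 1/50 ≈ 0.020000)
y(h) = 2*h
K(d, F) = 1/50 - F
((9731 + y(38)) - 10082)/(√(18204 - 24530) + K(133, 102)) = ((9731 + 2*38) - 10082)/(√(18204 - 24530) + (1/50 - 1*102)) = ((9731 + 76) - 10082)/(√(-6326) + (1/50 - 102)) = (9807 - 10082)/(I*√6326 - 5099/50) = -275/(-5099/50 + I*√6326)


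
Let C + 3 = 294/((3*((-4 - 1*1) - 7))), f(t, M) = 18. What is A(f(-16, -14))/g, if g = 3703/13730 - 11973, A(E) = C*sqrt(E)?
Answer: 459955*sqrt(2)/164385587 ≈ 0.0039570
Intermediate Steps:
C = -67/6 (C = -3 + 294/((3*((-4 - 1*1) - 7))) = -3 + 294/((3*((-4 - 1) - 7))) = -3 + 294/((3*(-5 - 7))) = -3 + 294/((3*(-12))) = -3 + 294/(-36) = -3 + 294*(-1/36) = -3 - 49/6 = -67/6 ≈ -11.167)
A(E) = -67*sqrt(E)/6
g = -164385587/13730 (g = 3703*(1/13730) - 11973 = 3703/13730 - 11973 = -164385587/13730 ≈ -11973.)
A(f(-16, -14))/g = (-67*sqrt(2)/2)/(-164385587/13730) = -67*sqrt(2)/2*(-13730/164385587) = 459955*sqrt(2)/164385587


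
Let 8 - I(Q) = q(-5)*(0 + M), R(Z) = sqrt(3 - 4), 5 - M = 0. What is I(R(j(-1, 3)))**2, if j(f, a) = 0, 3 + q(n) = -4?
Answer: 1849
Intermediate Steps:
M = 5 (M = 5 - 1*0 = 5 + 0 = 5)
q(n) = -7 (q(n) = -3 - 4 = -7)
R(Z) = I (R(Z) = sqrt(-1) = I)
I(Q) = 43 (I(Q) = 8 - (-7)*(0 + 5) = 8 - (-7)*5 = 8 - 1*(-35) = 8 + 35 = 43)
I(R(j(-1, 3)))**2 = 43**2 = 1849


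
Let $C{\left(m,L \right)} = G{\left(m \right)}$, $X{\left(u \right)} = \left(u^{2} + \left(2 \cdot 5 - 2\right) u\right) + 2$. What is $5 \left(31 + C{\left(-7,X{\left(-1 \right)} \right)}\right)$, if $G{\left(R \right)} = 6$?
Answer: $185$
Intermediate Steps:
$X{\left(u \right)} = 2 + u^{2} + 8 u$ ($X{\left(u \right)} = \left(u^{2} + \left(10 - 2\right) u\right) + 2 = \left(u^{2} + 8 u\right) + 2 = 2 + u^{2} + 8 u$)
$C{\left(m,L \right)} = 6$
$5 \left(31 + C{\left(-7,X{\left(-1 \right)} \right)}\right) = 5 \left(31 + 6\right) = 5 \cdot 37 = 185$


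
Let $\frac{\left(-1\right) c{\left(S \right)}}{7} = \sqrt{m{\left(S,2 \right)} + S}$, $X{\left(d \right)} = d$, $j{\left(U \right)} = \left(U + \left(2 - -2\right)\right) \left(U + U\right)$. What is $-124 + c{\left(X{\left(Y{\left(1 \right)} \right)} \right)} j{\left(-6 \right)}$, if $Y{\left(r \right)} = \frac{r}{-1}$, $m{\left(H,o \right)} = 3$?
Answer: $-124 - 168 \sqrt{2} \approx -361.59$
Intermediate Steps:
$Y{\left(r \right)} = - r$ ($Y{\left(r \right)} = r \left(-1\right) = - r$)
$j{\left(U \right)} = 2 U \left(4 + U\right)$ ($j{\left(U \right)} = \left(U + \left(2 + 2\right)\right) 2 U = \left(U + 4\right) 2 U = \left(4 + U\right) 2 U = 2 U \left(4 + U\right)$)
$c{\left(S \right)} = - 7 \sqrt{3 + S}$
$-124 + c{\left(X{\left(Y{\left(1 \right)} \right)} \right)} j{\left(-6 \right)} = -124 + - 7 \sqrt{3 - 1} \cdot 2 \left(-6\right) \left(4 - 6\right) = -124 + - 7 \sqrt{3 - 1} \cdot 2 \left(-6\right) \left(-2\right) = -124 + - 7 \sqrt{2} \cdot 24 = -124 - 168 \sqrt{2}$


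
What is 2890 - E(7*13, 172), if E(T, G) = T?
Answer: 2799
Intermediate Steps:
2890 - E(7*13, 172) = 2890 - 7*13 = 2890 - 1*91 = 2890 - 91 = 2799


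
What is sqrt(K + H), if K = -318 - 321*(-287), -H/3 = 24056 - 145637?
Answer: 6*sqrt(12682) ≈ 675.69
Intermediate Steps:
H = 364743 (H = -3*(24056 - 145637) = -3*(-121581) = 364743)
K = 91809 (K = -318 + 92127 = 91809)
sqrt(K + H) = sqrt(91809 + 364743) = sqrt(456552) = 6*sqrt(12682)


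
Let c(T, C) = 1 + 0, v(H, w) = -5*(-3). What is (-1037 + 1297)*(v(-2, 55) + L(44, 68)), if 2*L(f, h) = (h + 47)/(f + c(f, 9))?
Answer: 38090/9 ≈ 4232.2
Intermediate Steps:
v(H, w) = 15
c(T, C) = 1
L(f, h) = (47 + h)/(2*(1 + f)) (L(f, h) = ((h + 47)/(f + 1))/2 = ((47 + h)/(1 + f))/2 = (47 + h)/(2*(1 + f)))
(-1037 + 1297)*(v(-2, 55) + L(44, 68)) = (-1037 + 1297)*(15 + (47 + 68)/(2*(1 + 44))) = 260*(15 + (½)*115/45) = 260*(15 + (½)*(1/45)*115) = 260*(15 + 23/18) = 260*(293/18) = 38090/9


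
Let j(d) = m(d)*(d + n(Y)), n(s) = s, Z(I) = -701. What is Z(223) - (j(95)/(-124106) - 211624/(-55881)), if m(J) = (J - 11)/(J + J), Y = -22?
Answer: -33167311608086/47060064405 ≈ -704.79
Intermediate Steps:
m(J) = (-11 + J)/(2*J) (m(J) = (-11 + J)/((2*J)) = (-11 + J)*(1/(2*J)) = (-11 + J)/(2*J))
j(d) = (-22 + d)*(-11 + d)/(2*d) (j(d) = ((-11 + d)/(2*d))*(d - 22) = ((-11 + d)/(2*d))*(-22 + d) = (-22 + d)*(-11 + d)/(2*d))
Z(223) - (j(95)/(-124106) - 211624/(-55881)) = -701 - (((½)*(-22 + 95)*(-11 + 95)/95)/(-124106) - 211624/(-55881)) = -701 - (((½)*(1/95)*73*84)*(-1/124106) - 211624*(-1/55881)) = -701 - ((3066/95)*(-1/124106) + 30232/7983) = -701 - (-1533/5895035 + 30232/7983) = -701 - 1*178206460181/47060064405 = -701 - 178206460181/47060064405 = -33167311608086/47060064405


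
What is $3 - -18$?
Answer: $21$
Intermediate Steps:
$3 - -18 = 3 + 18 = 21$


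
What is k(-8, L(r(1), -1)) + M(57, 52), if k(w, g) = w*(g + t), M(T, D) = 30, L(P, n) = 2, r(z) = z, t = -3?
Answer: 38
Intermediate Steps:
k(w, g) = w*(-3 + g) (k(w, g) = w*(g - 3) = w*(-3 + g))
k(-8, L(r(1), -1)) + M(57, 52) = -8*(-3 + 2) + 30 = -8*(-1) + 30 = 8 + 30 = 38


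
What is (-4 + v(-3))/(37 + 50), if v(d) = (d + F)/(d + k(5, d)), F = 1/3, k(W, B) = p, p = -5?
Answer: -11/261 ≈ -0.042146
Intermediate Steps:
k(W, B) = -5
F = ⅓ ≈ 0.33333
v(d) = (⅓ + d)/(-5 + d) (v(d) = (d + ⅓)/(d - 5) = (⅓ + d)/(-5 + d))
(-4 + v(-3))/(37 + 50) = (-4 + (⅓ - 3)/(-5 - 3))/(37 + 50) = (-4 - 8/3/(-8))/87 = (-4 - ⅛*(-8/3))*(1/87) = (-4 + ⅓)*(1/87) = -11/3*1/87 = -11/261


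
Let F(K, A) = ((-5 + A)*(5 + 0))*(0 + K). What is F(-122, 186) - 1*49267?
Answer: -159677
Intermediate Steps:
F(K, A) = K*(-25 + 5*A) (F(K, A) = ((-5 + A)*5)*K = (-25 + 5*A)*K = K*(-25 + 5*A))
F(-122, 186) - 1*49267 = 5*(-122)*(-5 + 186) - 1*49267 = 5*(-122)*181 - 49267 = -110410 - 49267 = -159677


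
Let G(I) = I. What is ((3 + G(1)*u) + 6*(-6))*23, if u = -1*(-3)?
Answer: -690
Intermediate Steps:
u = 3
((3 + G(1)*u) + 6*(-6))*23 = ((3 + 1*3) + 6*(-6))*23 = ((3 + 3) - 36)*23 = (6 - 36)*23 = -30*23 = -690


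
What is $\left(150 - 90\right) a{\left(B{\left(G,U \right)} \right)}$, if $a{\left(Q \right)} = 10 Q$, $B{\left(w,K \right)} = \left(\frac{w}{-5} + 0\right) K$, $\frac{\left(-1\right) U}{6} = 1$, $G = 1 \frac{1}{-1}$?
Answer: $-720$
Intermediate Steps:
$G = -1$ ($G = 1 \left(-1\right) = -1$)
$U = -6$ ($U = \left(-6\right) 1 = -6$)
$B{\left(w,K \right)} = - \frac{K w}{5}$ ($B{\left(w,K \right)} = \left(w \left(- \frac{1}{5}\right) + 0\right) K = \left(- \frac{w}{5} + 0\right) K = - \frac{w}{5} K = - \frac{K w}{5}$)
$\left(150 - 90\right) a{\left(B{\left(G,U \right)} \right)} = \left(150 - 90\right) 10 \left(\left(- \frac{1}{5}\right) \left(-6\right) \left(-1\right)\right) = 60 \cdot 10 \left(- \frac{6}{5}\right) = 60 \left(-12\right) = -720$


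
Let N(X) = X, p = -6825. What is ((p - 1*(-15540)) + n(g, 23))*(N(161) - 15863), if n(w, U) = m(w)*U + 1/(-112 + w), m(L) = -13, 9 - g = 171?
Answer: -18104272533/137 ≈ -1.3215e+8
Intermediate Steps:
g = -162 (g = 9 - 1*171 = 9 - 171 = -162)
n(w, U) = 1/(-112 + w) - 13*U (n(w, U) = -13*U + 1/(-112 + w) = 1/(-112 + w) - 13*U)
((p - 1*(-15540)) + n(g, 23))*(N(161) - 15863) = ((-6825 - 1*(-15540)) + (1 + 1456*23 - 13*23*(-162))/(-112 - 162))*(161 - 15863) = ((-6825 + 15540) + (1 + 33488 + 48438)/(-274))*(-15702) = (8715 - 1/274*81927)*(-15702) = (8715 - 81927/274)*(-15702) = (2305983/274)*(-15702) = -18104272533/137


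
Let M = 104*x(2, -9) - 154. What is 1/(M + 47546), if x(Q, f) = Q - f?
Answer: 1/48536 ≈ 2.0603e-5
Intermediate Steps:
M = 990 (M = 104*(2 - 1*(-9)) - 154 = 104*(2 + 9) - 154 = 104*11 - 154 = 1144 - 154 = 990)
1/(M + 47546) = 1/(990 + 47546) = 1/48536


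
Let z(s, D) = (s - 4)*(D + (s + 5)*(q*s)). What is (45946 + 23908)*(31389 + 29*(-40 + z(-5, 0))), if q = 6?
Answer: 2111616566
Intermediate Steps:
z(s, D) = (-4 + s)*(D + 6*s*(5 + s)) (z(s, D) = (s - 4)*(D + (s + 5)*(6*s)) = (-4 + s)*(D + (5 + s)*(6*s)) = (-4 + s)*(D + 6*s*(5 + s)))
(45946 + 23908)*(31389 + 29*(-40 + z(-5, 0))) = (45946 + 23908)*(31389 + 29*(-40 + (-120*(-5) - 4*0 + 6*(-5)² + 6*(-5)³ + 0*(-5)))) = 69854*(31389 + 29*(-40 + (600 + 0 + 6*25 + 6*(-125) + 0))) = 69854*(31389 + 29*(-40 + (600 + 0 + 150 - 750 + 0))) = 69854*(31389 + 29*(-40 + 0)) = 69854*(31389 + 29*(-40)) = 69854*(31389 - 1160) = 69854*30229 = 2111616566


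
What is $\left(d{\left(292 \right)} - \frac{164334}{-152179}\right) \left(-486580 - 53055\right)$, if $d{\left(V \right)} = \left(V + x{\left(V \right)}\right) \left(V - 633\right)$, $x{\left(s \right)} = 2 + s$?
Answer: $\frac{16409845178670200}{152179} \approx 1.0783 \cdot 10^{11}$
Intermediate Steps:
$d{\left(V \right)} = \left(-633 + V\right) \left(2 + 2 V\right)$ ($d{\left(V \right)} = \left(V + \left(2 + V\right)\right) \left(V - 633\right) = \left(2 + 2 V\right) \left(-633 + V\right) = \left(-633 + V\right) \left(2 + 2 V\right)$)
$\left(d{\left(292 \right)} - \frac{164334}{-152179}\right) \left(-486580 - 53055\right) = \left(\left(-1266 - 369088 + 2 \cdot 292^{2}\right) - \frac{164334}{-152179}\right) \left(-486580 - 53055\right) = \left(\left(-1266 - 369088 + 2 \cdot 85264\right) - - \frac{164334}{152179}\right) \left(-539635\right) = \left(\left(-1266 - 369088 + 170528\right) + \frac{164334}{152179}\right) \left(-539635\right) = \left(-199826 + \frac{164334}{152179}\right) \left(-539635\right) = \left(- \frac{30409156520}{152179}\right) \left(-539635\right) = \frac{16409845178670200}{152179}$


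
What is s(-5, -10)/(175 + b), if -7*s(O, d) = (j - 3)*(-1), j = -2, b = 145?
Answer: -1/448 ≈ -0.0022321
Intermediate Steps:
s(O, d) = -5/7 (s(O, d) = -(-2 - 3)*(-1)/7 = -(-5)*(-1)/7 = -⅐*5 = -5/7)
s(-5, -10)/(175 + b) = -5/(7*(175 + 145)) = -5/7/320 = -5/7*1/320 = -1/448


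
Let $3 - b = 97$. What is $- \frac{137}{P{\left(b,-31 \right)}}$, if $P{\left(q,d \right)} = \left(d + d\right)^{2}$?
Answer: $- \frac{137}{3844} \approx -0.03564$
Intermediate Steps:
$b = -94$ ($b = 3 - 97 = -94$)
$P{\left(q,d \right)} = 4 d^{2}$ ($P{\left(q,d \right)} = \left(2 d\right)^{2} = 4 d^{2}$)
$- \frac{137}{P{\left(b,-31 \right)}} = - \frac{137}{4 \left(-31\right)^{2}} = - \frac{137}{4 \cdot 961} = - \frac{137}{3844}$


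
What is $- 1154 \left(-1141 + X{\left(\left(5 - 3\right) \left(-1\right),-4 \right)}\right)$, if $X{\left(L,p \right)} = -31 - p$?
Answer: $1347872$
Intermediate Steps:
$- 1154 \left(-1141 + X{\left(\left(5 - 3\right) \left(-1\right),-4 \right)}\right) = - 1154 \left(-1141 - 27\right) = \left(-1154\right) \left(-1168\right) = 1347872$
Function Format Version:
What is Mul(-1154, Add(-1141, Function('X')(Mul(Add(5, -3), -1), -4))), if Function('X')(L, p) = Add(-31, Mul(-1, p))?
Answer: 1347872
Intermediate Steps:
Mul(-1154, Add(-1141, Function('X')(Mul(Add(5, -3), -1), -4))) = Mul(-1154, Add(-1141, Add(-31, Mul(-1, -4)))) = Mul(-1154, Add(-1141, Add(-31, 4))) = Mul(-1154, Add(-1141, -27)) = Mul(-1154, -1168) = 1347872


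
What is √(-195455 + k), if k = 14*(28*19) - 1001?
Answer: 4*I*√11813 ≈ 434.75*I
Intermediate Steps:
k = 6447 (k = 14*532 - 1001 = 7448 - 1001 = 6447)
√(-195455 + k) = √(-195455 + 6447) = √(-189008) = 4*I*√11813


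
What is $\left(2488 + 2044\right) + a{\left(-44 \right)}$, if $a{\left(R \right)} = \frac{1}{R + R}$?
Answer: $\frac{398815}{88} \approx 4532.0$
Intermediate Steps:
$a{\left(R \right)} = \frac{1}{2 R}$
$\left(2488 + 2044\right) + a{\left(-44 \right)} = \left(2488 + 2044\right) + \frac{1}{2 \left(-44\right)} = 4532 + \frac{1}{2} \left(- \frac{1}{44}\right) = 4532 - \frac{1}{88} = \frac{398815}{88}$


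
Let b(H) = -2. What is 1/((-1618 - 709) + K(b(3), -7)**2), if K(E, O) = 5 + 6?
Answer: -1/2206 ≈ -0.00045331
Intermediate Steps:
K(E, O) = 11
1/((-1618 - 709) + K(b(3), -7)**2) = 1/((-1618 - 709) + 11**2) = 1/(-2327 + 121) = 1/(-2206) = -1/2206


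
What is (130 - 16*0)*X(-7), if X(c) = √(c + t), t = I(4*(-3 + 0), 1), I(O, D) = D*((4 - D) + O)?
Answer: 520*I ≈ 520.0*I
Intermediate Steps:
I(O, D) = D*(4 + O - D)
t = -9 (t = 1*(4 + 4*(-3 + 0) - 1*1) = 1*(4 + 4*(-3) - 1) = 1*(4 - 12 - 1) = 1*(-9) = -9)
X(c) = √(-9 + c) (X(c) = √(c - 9) = √(-9 + c))
(130 - 16*0)*X(-7) = (130 - 16*0)*√(-9 - 7) = (130 + 0)*√(-16) = 130*(4*I) = 520*I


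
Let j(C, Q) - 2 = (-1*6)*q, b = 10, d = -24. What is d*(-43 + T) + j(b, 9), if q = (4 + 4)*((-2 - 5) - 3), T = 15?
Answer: 1154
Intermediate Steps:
q = -80 (q = 8*(-7 - 3) = 8*(-10) = -80)
j(C, Q) = 482 (j(C, Q) = 2 - 1*6*(-80) = 2 - 6*(-80) = 2 + 480 = 482)
d*(-43 + T) + j(b, 9) = -24*(-43 + 15) + 482 = -24*(-28) + 482 = 672 + 482 = 1154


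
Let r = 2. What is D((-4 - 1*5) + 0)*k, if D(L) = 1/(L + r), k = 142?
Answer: -142/7 ≈ -20.286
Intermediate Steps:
D(L) = 1/(2 + L) (D(L) = 1/(L + 2) = 1/(2 + L))
D((-4 - 1*5) + 0)*k = 142/(2 + ((-4 - 1*5) + 0)) = 142/(2 + ((-4 - 5) + 0)) = 142/(2 + (-9 + 0)) = 142/(2 - 9) = 142/(-7) = -⅐*142 = -142/7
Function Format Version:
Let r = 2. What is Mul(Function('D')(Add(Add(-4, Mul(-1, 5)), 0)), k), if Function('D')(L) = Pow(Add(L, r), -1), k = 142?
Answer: Rational(-142, 7) ≈ -20.286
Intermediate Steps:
Function('D')(L) = Pow(Add(2, L), -1) (Function('D')(L) = Pow(Add(L, 2), -1) = Pow(Add(2, L), -1))
Mul(Function('D')(Add(Add(-4, Mul(-1, 5)), 0)), k) = Mul(Pow(Add(2, Add(Add(-4, Mul(-1, 5)), 0)), -1), 142) = Mul(Pow(Add(2, Add(Add(-4, -5), 0)), -1), 142) = Mul(Pow(Add(2, Add(-9, 0)), -1), 142) = Mul(Pow(Add(2, -9), -1), 142) = Mul(Pow(-7, -1), 142) = Mul(Rational(-1, 7), 142) = Rational(-142, 7)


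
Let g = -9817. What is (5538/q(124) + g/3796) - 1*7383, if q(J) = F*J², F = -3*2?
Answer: -107770049067/14591824 ≈ -7385.6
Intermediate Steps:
F = -6
q(J) = -6*J²
(5538/q(124) + g/3796) - 1*7383 = (5538/((-6*124²)) - 9817/3796) - 1*7383 = (5538/((-6*15376)) - 9817*1/3796) - 7383 = (5538/(-92256) - 9817/3796) - 7383 = (5538*(-1/92256) - 9817/3796) - 7383 = (-923/15376 - 9817/3796) - 7383 = -38612475/14591824 - 7383 = -107770049067/14591824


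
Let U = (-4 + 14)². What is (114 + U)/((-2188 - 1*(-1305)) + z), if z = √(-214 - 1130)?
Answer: -188962/781033 - 1712*I*√21/781033 ≈ -0.24194 - 0.010045*I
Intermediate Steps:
U = 100 (U = 10² = 100)
z = 8*I*√21 (z = √(-1344) = 8*I*√21 ≈ 36.661*I)
(114 + U)/((-2188 - 1*(-1305)) + z) = (114 + 100)/((-2188 - 1*(-1305)) + 8*I*√21) = 214/((-2188 + 1305) + 8*I*√21) = 214/(-883 + 8*I*√21)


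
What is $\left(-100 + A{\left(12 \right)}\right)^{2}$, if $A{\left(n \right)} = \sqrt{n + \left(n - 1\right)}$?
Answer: $\left(100 - \sqrt{23}\right)^{2} \approx 9063.8$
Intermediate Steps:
$A{\left(n \right)} = \sqrt{-1 + 2 n}$ ($A{\left(n \right)} = \sqrt{n + \left(-1 + n\right)} = \sqrt{-1 + 2 n}$)
$\left(-100 + A{\left(12 \right)}\right)^{2} = \left(-100 + \sqrt{-1 + 2 \cdot 12}\right)^{2} = \left(-100 + \sqrt{-1 + 24}\right)^{2} = \left(-100 + \sqrt{23}\right)^{2}$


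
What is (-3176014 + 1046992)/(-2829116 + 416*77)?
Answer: 1064511/1398542 ≈ 0.76116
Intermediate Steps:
(-3176014 + 1046992)/(-2829116 + 416*77) = -2129022/(-2829116 + 32032) = -2129022/(-2797084) = -2129022*(-1/2797084) = 1064511/1398542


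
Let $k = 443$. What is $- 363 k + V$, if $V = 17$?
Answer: $-160792$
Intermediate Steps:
$- 363 k + V = \left(-363\right) 443 + 17 = -160809 + 17 = -160792$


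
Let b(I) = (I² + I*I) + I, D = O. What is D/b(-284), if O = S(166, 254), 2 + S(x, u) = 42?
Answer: 10/40257 ≈ 0.00024840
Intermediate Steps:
S(x, u) = 40 (S(x, u) = -2 + 42 = 40)
O = 40
D = 40
b(I) = I + 2*I² (b(I) = (I² + I²) + I = 2*I² + I = I + 2*I²)
D/b(-284) = 40/((-284*(1 + 2*(-284)))) = 40/((-284*(1 - 568))) = 40/((-284*(-567))) = 40/161028 = 40*(1/161028) = 10/40257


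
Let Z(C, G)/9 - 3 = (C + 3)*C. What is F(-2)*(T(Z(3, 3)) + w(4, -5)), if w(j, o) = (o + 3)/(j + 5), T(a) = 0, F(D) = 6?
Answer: -4/3 ≈ -1.3333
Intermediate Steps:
Z(C, G) = 27 + 9*C*(3 + C) (Z(C, G) = 27 + 9*((C + 3)*C) = 27 + 9*((3 + C)*C) = 27 + 9*(C*(3 + C)) = 27 + 9*C*(3 + C))
w(j, o) = (3 + o)/(5 + j)
F(-2)*(T(Z(3, 3)) + w(4, -5)) = 6*(0 + (3 - 5)/(5 + 4)) = 6*(0 - 2/9) = 6*(-2/9) = -4/3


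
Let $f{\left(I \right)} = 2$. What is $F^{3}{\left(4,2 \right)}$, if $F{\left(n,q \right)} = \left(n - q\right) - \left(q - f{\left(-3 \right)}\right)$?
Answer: $8$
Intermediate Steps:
$F{\left(n,q \right)} = 2 + n - 2 q$ ($F{\left(n,q \right)} = \left(n - q\right) - \left(-2 + q\right) = 2 + n - 2 q$)
$F^{3}{\left(4,2 \right)} = \left(2 + 4 - 4\right)^{3} = 2^{3} = 8$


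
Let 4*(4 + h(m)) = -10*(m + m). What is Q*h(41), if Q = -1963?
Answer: 410267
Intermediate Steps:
h(m) = -4 - 5*m (h(m) = -4 + (-10*(m + m))/4 = -4 + (-20*m)/4 = -4 - 5*m)
Q*h(41) = -1963*(-4 - 5*41) = -1963*(-4 - 205) = -1963*(-209) = 410267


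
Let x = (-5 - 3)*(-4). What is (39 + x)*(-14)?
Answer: -994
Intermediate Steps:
x = 32 (x = -8*(-4) = 32)
(39 + x)*(-14) = (39 + 32)*(-14) = 71*(-14) = -994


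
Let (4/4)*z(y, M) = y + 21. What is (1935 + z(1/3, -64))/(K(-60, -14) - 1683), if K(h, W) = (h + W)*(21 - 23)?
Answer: -5869/4605 ≈ -1.2745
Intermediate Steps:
z(y, M) = 21 + y (z(y, M) = y + 21 = 21 + y)
K(h, W) = -2*W - 2*h (K(h, W) = (W + h)*(-2) = -2*W - 2*h)
(1935 + z(1/3, -64))/(K(-60, -14) - 1683) = (1935 + (21 + 1/3))/((-2*(-14) - 2*(-60)) - 1683) = (1935 + (21 + 1/3))/((28 + 120) - 1683) = (1935 + 64/3)/(148 - 1683) = (5869/3)/(-1535) = (5869/3)*(-1/1535) = -5869/4605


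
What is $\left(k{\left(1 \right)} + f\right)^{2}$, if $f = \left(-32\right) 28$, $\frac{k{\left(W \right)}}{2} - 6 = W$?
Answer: $777924$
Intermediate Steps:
$k{\left(W \right)} = 12 + 2 W$
$f = -896$
$\left(k{\left(1 \right)} + f\right)^{2} = \left(\left(12 + 2 \cdot 1\right) - 896\right)^{2} = \left(\left(12 + 2\right) - 896\right)^{2} = \left(14 - 896\right)^{2} = \left(-882\right)^{2} = 777924$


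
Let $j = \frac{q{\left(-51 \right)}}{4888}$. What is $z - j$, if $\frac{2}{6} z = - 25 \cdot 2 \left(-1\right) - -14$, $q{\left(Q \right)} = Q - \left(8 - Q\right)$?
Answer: $\frac{469303}{2444} \approx 192.02$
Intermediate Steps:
$q{\left(Q \right)} = -8 + 2 Q$ ($q{\left(Q \right)} = Q + \left(-8 + Q\right) = -8 + 2 Q$)
$z = 192$ ($z = 3 \left(- 25 \cdot 2 \left(-1\right) - -14\right) = 3 \left(\left(-25\right) \left(-2\right) + 14\right) = 3 \left(50 + 14\right) = 3 \cdot 64 = 192$)
$j = - \frac{55}{2444}$ ($j = \frac{-8 + 2 \left(-51\right)}{4888} = \left(-8 - 102\right) \frac{1}{4888} = \left(-110\right) \frac{1}{4888} = - \frac{55}{2444} \approx -0.022504$)
$z - j = 192 - - \frac{55}{2444} = 192 + \frac{55}{2444} = \frac{469303}{2444}$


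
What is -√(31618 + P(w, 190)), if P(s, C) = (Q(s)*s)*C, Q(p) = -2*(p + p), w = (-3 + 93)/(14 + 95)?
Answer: -11*√3053698/109 ≈ -176.35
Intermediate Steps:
w = 90/109 ≈ 0.82569
Q(p) = -4*p
P(s, C) = -4*C*s² (P(s, C) = ((-4*s)*s)*C = (-4*s²)*C = -4*C*s²)
-√(31618 + P(w, 190)) = -√(31618 - 4*190*(90/109)²) = -√(31618 - 4*190*8100/11881) = -√(31618 - 6156000/11881) = -√(369497458/11881) = -11*√3053698/109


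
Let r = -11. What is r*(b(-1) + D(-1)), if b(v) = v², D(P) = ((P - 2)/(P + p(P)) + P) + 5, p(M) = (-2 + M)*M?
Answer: -77/2 ≈ -38.500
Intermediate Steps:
p(M) = M*(-2 + M)
D(P) = 5 + P + (-2 + P)/(P + P*(-2 + P)) (D(P) = ((P - 2)/(P + P*(-2 + P)) + P) + 5 = ((-2 + P)/(P + P*(-2 + P)) + P) + 5 = (P + (-2 + P)/(P + P*(-2 + P))) + 5 = 5 + P + (-2 + P)/(P + P*(-2 + P)))
r*(b(-1) + D(-1)) = -11*((-1)² + (-2 + (-1)³ - 4*(-1) + 4*(-1)²)/((-1)*(-1 - 1))) = -11*(1 - 1*(-2 - 1 + 4 + 4*1)/(-2)) = -11*(1 - 1*(-½)*(-2 - 1 + 4 + 4)) = -11*(1 - 1*(-½)*5) = -11*(1 + 5/2) = -11*7/2 = -77/2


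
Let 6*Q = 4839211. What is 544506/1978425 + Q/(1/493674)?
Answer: 262580154776740277/659475 ≈ 3.9817e+11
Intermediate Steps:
Q = 4839211/6 (Q = (⅙)*4839211 = 4839211/6 ≈ 8.0654e+5)
544506/1978425 + Q/(1/493674) = 544506/1978425 + 4839211/(6*(1/493674)) = 544506*(1/1978425) + 4839211/(6*(1/493674)) = 181502/659475 + (4839211/6)*493674 = 181502/659475 + 398165441869 = 262580154776740277/659475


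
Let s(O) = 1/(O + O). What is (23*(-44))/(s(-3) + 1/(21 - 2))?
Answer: 115368/13 ≈ 8874.5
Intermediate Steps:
s(O) = 1/(2*O)
(23*(-44))/(s(-3) + 1/(21 - 2)) = (23*(-44))/((1/2)/(-3) + 1/(21 - 2)) = -1012/((1/2)*(-1/3) + 1/19) = -1012/(-1/6 + 1/19) = -1012/(-13/114) = -1012*(-114/13) = 115368/13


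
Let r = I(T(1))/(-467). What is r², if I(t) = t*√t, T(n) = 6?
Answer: 216/218089 ≈ 0.00099042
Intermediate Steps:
I(t) = t^(3/2)
r = -6*√6/467 (r = 6^(3/2)/(-467) = (6*√6)*(-1/467) = -6*√6/467 ≈ -0.031471)
r² = (-6*√6/467)² = 216/218089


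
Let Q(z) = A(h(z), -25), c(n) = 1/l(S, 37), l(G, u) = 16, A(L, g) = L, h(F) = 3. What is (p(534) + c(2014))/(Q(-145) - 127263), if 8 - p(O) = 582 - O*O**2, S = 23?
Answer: -812121227/678720 ≈ -1196.5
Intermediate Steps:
p(O) = -574 + O**3 (p(O) = 8 - (582 - O*O**2) = 8 - (582 - O**3) = 8 + (-582 + O**3) = -574 + O**3)
c(n) = 1/16
Q(z) = 3
(p(534) + c(2014))/(Q(-145) - 127263) = ((-574 + 534**3) + 1/16)/(3 - 127263) = ((-574 + 152273304) + 1/16)/(-127260) = (152272730 + 1/16)*(-1/127260) = (2436363681/16)*(-1/127260) = -812121227/678720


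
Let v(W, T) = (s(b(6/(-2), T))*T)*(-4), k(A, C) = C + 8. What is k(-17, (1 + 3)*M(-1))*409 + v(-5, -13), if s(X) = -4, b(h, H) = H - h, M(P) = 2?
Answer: 6336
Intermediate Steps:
k(A, C) = 8 + C
v(W, T) = 16*T (v(W, T) = -4*T*(-4) = 16*T)
k(-17, (1 + 3)*M(-1))*409 + v(-5, -13) = (8 + (1 + 3)*2)*409 + 16*(-13) = (8 + 4*2)*409 - 208 = (8 + 8)*409 - 208 = 16*409 - 208 = 6544 - 208 = 6336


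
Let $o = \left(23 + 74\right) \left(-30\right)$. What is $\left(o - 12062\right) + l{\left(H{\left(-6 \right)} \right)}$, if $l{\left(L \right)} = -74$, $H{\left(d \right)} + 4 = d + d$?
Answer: $-15046$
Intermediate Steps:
$H{\left(d \right)} = -4 + 2 d$ ($H{\left(d \right)} = -4 + \left(d + d\right) = -4 + 2 d$)
$o = -2910$ ($o = 97 \left(-30\right) = -2910$)
$\left(o - 12062\right) + l{\left(H{\left(-6 \right)} \right)} = \left(-2910 - 12062\right) - 74 = -14972 - 74 = -15046$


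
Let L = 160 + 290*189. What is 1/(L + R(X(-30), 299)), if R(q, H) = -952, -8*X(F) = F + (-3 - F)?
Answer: 1/54018 ≈ 1.8512e-5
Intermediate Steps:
X(F) = 3/8 (X(F) = -(F + (-3 - F))/8 = -1/8*(-3) = 3/8)
L = 54970 (L = 160 + 54810 = 54970)
1/(L + R(X(-30), 299)) = 1/(54970 - 952) = 1/54018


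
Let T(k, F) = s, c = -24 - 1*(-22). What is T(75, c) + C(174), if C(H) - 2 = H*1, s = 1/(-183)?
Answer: 32207/183 ≈ 175.99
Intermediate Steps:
c = -2 (c = -24 + 22 = -2)
s = -1/183 ≈ -0.0054645
C(H) = 2 + H (C(H) = 2 + H*1 = 2 + H)
T(k, F) = -1/183
T(75, c) + C(174) = -1/183 + (2 + 174) = -1/183 + 176 = 32207/183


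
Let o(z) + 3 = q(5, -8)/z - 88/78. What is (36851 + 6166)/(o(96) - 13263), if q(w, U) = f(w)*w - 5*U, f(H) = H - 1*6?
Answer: -53685216/16556921 ≈ -3.2425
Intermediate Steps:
f(H) = -6 + H (f(H) = H - 6 = -6 + H)
q(w, U) = -5*U + w*(-6 + w) (q(w, U) = (-6 + w)*w - 5*U = w*(-6 + w) - 5*U = -5*U + w*(-6 + w))
o(z) = -161/39 + 35/z (o(z) = -3 + ((-5*(-8) + 5*(-6 + 5))/z - 88/78) = -3 + ((40 + 5*(-1))/z - 88*1/78) = -3 + ((40 - 5)/z - 44/39) = -3 + (35/z - 44/39) = -3 + (-44/39 + 35/z) = -161/39 + 35/z)
(36851 + 6166)/(o(96) - 13263) = (36851 + 6166)/((-161/39 + 35/96) - 13263) = 43017/((-161/39 + 35*(1/96)) - 13263) = 43017/((-161/39 + 35/96) - 13263) = 43017/(-4697/1248 - 13263) = 43017/(-16556921/1248) = 43017*(-1248/16556921) = -53685216/16556921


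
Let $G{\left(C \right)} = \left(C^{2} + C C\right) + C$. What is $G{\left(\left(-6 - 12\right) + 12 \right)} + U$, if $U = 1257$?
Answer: $1323$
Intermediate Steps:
$G{\left(C \right)} = C + 2 C^{2}$ ($G{\left(C \right)} = \left(C^{2} + C^{2}\right) + C = 2 C^{2} + C = C + 2 C^{2}$)
$G{\left(\left(-6 - 12\right) + 12 \right)} + U = \left(\left(-6 - 12\right) + 12\right) \left(1 + 2 \left(\left(-6 - 12\right) + 12\right)\right) + 1257 = \left(-18 + 12\right) \left(1 + 2 \left(-18 + 12\right)\right) + 1257 = - 6 \left(1 + 2 \left(-6\right)\right) + 1257 = - 6 \left(1 - 12\right) + 1257 = \left(-6\right) \left(-11\right) + 1257 = 66 + 1257 = 1323$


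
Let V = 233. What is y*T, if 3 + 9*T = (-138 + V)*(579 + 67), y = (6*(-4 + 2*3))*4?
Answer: 981872/3 ≈ 3.2729e+5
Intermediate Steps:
y = 48 (y = (6*(-4 + 6))*4 = (6*2)*4 = 12*4 = 48)
T = 61367/9 (T = -⅓ + ((-138 + 233)*(579 + 67))/9 = -⅓ + (95*646)/9 = -⅓ + (⅑)*61370 = -⅓ + 61370/9 = 61367/9 ≈ 6818.6)
y*T = 48*(61367/9) = 981872/3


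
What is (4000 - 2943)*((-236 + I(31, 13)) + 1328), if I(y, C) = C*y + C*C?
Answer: 1758848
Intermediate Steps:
I(y, C) = C² + C*y (I(y, C) = C*y + C² = C² + C*y)
(4000 - 2943)*((-236 + I(31, 13)) + 1328) = (4000 - 2943)*((-236 + 13*(13 + 31)) + 1328) = 1057*((-236 + 13*44) + 1328) = 1057*((-236 + 572) + 1328) = 1057*(336 + 1328) = 1057*1664 = 1758848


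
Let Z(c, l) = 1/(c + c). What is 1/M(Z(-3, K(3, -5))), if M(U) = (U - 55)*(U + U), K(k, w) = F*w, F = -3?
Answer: 18/331 ≈ 0.054381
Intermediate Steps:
K(k, w) = -3*w
Z(c, l) = 1/(2*c)
M(U) = 2*U*(-55 + U) (M(U) = (-55 + U)*(2*U) = 2*U*(-55 + U))
1/M(Z(-3, K(3, -5))) = 1/(2*((½)/(-3))*(-55 + (½)/(-3))) = 1/(2*((½)*(-⅓))*(-55 + (½)*(-⅓))) = 1/(2*(-⅙)*(-55 - ⅙)) = 1/(2*(-⅙)*(-331/6)) = 1/(331/18) = 18/331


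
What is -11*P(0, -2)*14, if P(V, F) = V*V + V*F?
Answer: 0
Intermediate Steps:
P(V, F) = V**2 + F*V
-11*P(0, -2)*14 = -0*(-2 + 0)*14 = -0*(-2)*14 = -11*0*14 = 0*14 = 0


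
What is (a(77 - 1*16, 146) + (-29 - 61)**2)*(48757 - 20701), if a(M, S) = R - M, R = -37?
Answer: 224504112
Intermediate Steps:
a(M, S) = -37 - M
(a(77 - 1*16, 146) + (-29 - 61)**2)*(48757 - 20701) = ((-37 - (77 - 1*16)) + (-29 - 61)**2)*(48757 - 20701) = ((-37 - (77 - 16)) + (-90)**2)*28056 = ((-37 - 1*61) + 8100)*28056 = ((-37 - 61) + 8100)*28056 = (-98 + 8100)*28056 = 8002*28056 = 224504112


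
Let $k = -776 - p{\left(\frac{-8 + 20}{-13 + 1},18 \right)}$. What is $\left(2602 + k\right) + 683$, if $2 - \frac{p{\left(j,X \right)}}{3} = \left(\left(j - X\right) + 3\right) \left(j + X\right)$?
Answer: $1687$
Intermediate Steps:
$p{\left(j,X \right)} = 6 - 3 \left(X + j\right) \left(3 + j - X\right)$ ($p{\left(j,X \right)} = 6 - 3 \left(\left(j - X\right) + 3\right) \left(j + X\right) = 6 - 3 \left(3 + j - X\right) \left(X + j\right) = 6 - 3 \left(X + j\right) \left(3 + j - X\right)$)
$k = -1598$ ($k = -776 - \left(6 - 162 - 9 \frac{-8 + 20}{-13 + 1} - 3 \left(\frac{-8 + 20}{-13 + 1}\right)^{2} + 3 \cdot 18^{2}\right) = -776 - \left(6 - 162 - 9 \frac{12}{-12} - 3 \left(\frac{12}{-12}\right)^{2} + 3 \cdot 324\right) = -776 - \left(6 - 162 - 9 \cdot 12 \left(- \frac{1}{12}\right) - 3 \left(12 \left(- \frac{1}{12}\right)\right)^{2} + 972\right) = -776 - \left(6 - 162 - -9 - 3 \left(-1\right)^{2} + 972\right) = -776 - \left(6 - 162 + 9 - 3 + 972\right) = -776 - 822 = -1598$)
$\left(2602 + k\right) + 683 = \left(2602 - 1598\right) + 683 = 1004 + 683 = 1687$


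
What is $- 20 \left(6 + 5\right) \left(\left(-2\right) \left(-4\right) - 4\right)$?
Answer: $-880$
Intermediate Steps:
$- 20 \left(6 + 5\right) \left(\left(-2\right) \left(-4\right) - 4\right) = \left(-20\right) 11 \left(8 - 4\right) = \left(-220\right) 4 = -880$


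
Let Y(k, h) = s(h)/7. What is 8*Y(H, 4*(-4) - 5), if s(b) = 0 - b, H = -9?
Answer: 24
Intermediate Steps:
s(b) = -b
Y(k, h) = -h/7
8*Y(H, 4*(-4) - 5) = 8*(-(4*(-4) - 5)/7) = 8*(-(-16 - 5)/7) = 8*(-⅐*(-21)) = 8*3 = 24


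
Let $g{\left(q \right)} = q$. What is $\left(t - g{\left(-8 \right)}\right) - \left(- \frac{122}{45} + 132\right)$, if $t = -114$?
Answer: $- \frac{10588}{45} \approx -235.29$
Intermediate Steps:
$\left(t - g{\left(-8 \right)}\right) - \left(- \frac{122}{45} + 132\right) = \left(-114 - -8\right) - \left(- \frac{122}{45} + 132\right) = \left(-114 + 8\right) - \left(\left(-122\right) \frac{1}{45} + 132\right) = -106 - \left(- \frac{122}{45} + 132\right) = -106 - \frac{5818}{45} = - \frac{10588}{45}$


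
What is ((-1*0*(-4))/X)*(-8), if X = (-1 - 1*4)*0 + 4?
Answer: 0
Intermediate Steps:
X = 4 (X = (-1 - 4)*0 + 4 = -5*0 + 4 = 0 + 4 = 4)
((-1*0*(-4))/X)*(-8) = ((-1*0*(-4))/4)*(-8) = ((0*(-4))*(¼))*(-8) = (0*(¼))*(-8) = 0*(-8) = 0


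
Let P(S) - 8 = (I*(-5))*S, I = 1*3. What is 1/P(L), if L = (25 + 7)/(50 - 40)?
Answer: -1/40 ≈ -0.025000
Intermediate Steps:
I = 3
L = 16/5 (L = 32/10 = 32*(1/10) = 16/5 ≈ 3.2000)
P(S) = 8 - 15*S (P(S) = 8 + (3*(-5))*S = 8 - 15*S)
1/P(L) = 1/(8 - 15*16/5) = 1/(8 - 48) = 1/(-40) = -1/40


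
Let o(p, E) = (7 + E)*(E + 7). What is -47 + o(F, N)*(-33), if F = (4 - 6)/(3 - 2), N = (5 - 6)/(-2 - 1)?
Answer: -5465/3 ≈ -1821.7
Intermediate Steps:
N = 1/3 (N = -1/(-3) = -1*(-1/3) = 1/3 ≈ 0.33333)
F = -2 (F = -2/1 = -2*1 = -2)
o(p, E) = (7 + E)**2 (o(p, E) = (7 + E)*(7 + E) = (7 + E)**2)
-47 + o(F, N)*(-33) = -47 + (7 + 1/3)**2*(-33) = -47 + (22/3)**2*(-33) = -47 + (484/9)*(-33) = -47 - 5324/3 = -5465/3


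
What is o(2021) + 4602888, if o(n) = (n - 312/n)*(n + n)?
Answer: 12771146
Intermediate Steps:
o(n) = 2*n*(n - 312/n) (o(n) = (n - 312/n)*(2*n) = 2*n*(n - 312/n))
o(2021) + 4602888 = (-624 + 2*2021²) + 4602888 = (-624 + 2*4084441) + 4602888 = (-624 + 8168882) + 4602888 = 8168258 + 4602888 = 12771146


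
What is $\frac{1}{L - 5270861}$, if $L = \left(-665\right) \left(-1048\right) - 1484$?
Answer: $- \frac{1}{4575425} \approx -2.1856 \cdot 10^{-7}$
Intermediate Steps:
$L = 695436$ ($L = 696920 - 1484 = 695436$)
$\frac{1}{L - 5270861} = \frac{1}{695436 - 5270861} = \frac{1}{-4575425} = - \frac{1}{4575425}$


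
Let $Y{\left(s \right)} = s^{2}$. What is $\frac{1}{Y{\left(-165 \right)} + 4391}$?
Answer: $\frac{1}{31616} \approx 3.163 \cdot 10^{-5}$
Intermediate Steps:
$\frac{1}{Y{\left(-165 \right)} + 4391} = \frac{1}{\left(-165\right)^{2} + 4391} = \frac{1}{27225 + 4391} = \frac{1}{31616}$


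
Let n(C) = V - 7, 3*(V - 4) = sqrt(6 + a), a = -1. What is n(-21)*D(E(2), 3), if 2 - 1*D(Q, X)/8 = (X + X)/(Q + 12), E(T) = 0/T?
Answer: -36 + 4*sqrt(5) ≈ -27.056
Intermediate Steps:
E(T) = 0
V = 4 + sqrt(5)/3 (V = 4 + sqrt(6 - 1)/3 = 4 + sqrt(5)/3 ≈ 4.7454)
D(Q, X) = 16 - 16*X/(12 + Q) (D(Q, X) = 16 - 8*(X + X)/(Q + 12) = 16 - 8*2*X/(12 + Q) = 16 - 16*X/(12 + Q))
n(C) = -3 + sqrt(5)/3 (n(C) = (4 + sqrt(5)/3) - 7 = -3 + sqrt(5)/3)
n(-21)*D(E(2), 3) = (-3 + sqrt(5)/3)*(16*(12 + 0 - 1*3)/(12 + 0)) = (-3 + sqrt(5)/3)*(16*(12 + 0 - 3)/12) = (-3 + sqrt(5)/3)*(16*(1/12)*9) = (-3 + sqrt(5)/3)*12 = -36 + 4*sqrt(5)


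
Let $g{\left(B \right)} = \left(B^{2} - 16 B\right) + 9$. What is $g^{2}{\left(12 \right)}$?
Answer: $1521$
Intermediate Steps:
$g{\left(B \right)} = 9 + B^{2} - 16 B$
$g^{2}{\left(12 \right)} = \left(9 + 12^{2} - 192\right)^{2} = \left(9 + 144 - 192\right)^{2} = \left(-39\right)^{2} = 1521$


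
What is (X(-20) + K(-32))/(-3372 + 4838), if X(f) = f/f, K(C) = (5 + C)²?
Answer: 365/733 ≈ 0.49795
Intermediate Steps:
X(f) = 1
(X(-20) + K(-32))/(-3372 + 4838) = (1 + (5 - 32)²)/(-3372 + 4838) = (1 + (-27)²)/1466 = (1 + 729)*(1/1466) = 730*(1/1466) = 365/733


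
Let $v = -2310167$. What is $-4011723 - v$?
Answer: $-1701556$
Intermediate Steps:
$-4011723 - v = -4011723 - -2310167 = -4011723 + 2310167 = -1701556$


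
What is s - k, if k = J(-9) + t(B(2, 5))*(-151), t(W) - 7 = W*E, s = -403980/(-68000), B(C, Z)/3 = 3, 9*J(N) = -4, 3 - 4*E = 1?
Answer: 53332291/30600 ≈ 1742.9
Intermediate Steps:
E = ½ (E = ¾ - ¼*1 = ¾ - ¼ = ½ ≈ 0.50000)
J(N) = -4/9 (J(N) = (⅑)*(-4) = -4/9)
B(C, Z) = 9 (B(C, Z) = 3*3 = 9)
s = 20199/3400 (s = -403980*(-1/68000) = 20199/3400 ≈ 5.9409)
t(W) = 7 + W/2 (t(W) = 7 + W*(½) = 7 + W/2)
k = -31265/18 (k = -4/9 + (7 + (½)*9)*(-151) = -4/9 + (7 + 9/2)*(-151) = -4/9 + (23/2)*(-151) = -4/9 - 3473/2 = -31265/18 ≈ -1736.9)
s - k = 20199/3400 - 1*(-31265/18) = 20199/3400 + 31265/18 = 53332291/30600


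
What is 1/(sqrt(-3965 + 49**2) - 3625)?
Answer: -3625/13142189 - 2*I*sqrt(391)/13142189 ≈ -0.00027583 - 3.0092e-6*I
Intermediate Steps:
1/(sqrt(-3965 + 49**2) - 3625) = 1/(sqrt(-3965 + 2401) - 3625) = 1/(sqrt(-1564) - 3625) = 1/(2*I*sqrt(391) - 3625) = 1/(-3625 + 2*I*sqrt(391))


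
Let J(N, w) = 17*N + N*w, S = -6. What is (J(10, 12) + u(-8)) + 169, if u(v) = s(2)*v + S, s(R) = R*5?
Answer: 373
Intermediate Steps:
s(R) = 5*R
u(v) = -6 + 10*v (u(v) = (5*2)*v - 6 = 10*v - 6 = -6 + 10*v)
(J(10, 12) + u(-8)) + 169 = (10*(17 + 12) + (-6 + 10*(-8))) + 169 = (10*29 + (-6 - 80)) + 169 = (290 - 86) + 169 = 204 + 169 = 373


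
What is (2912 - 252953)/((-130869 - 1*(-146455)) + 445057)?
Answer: -250041/460643 ≈ -0.54281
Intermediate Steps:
(2912 - 252953)/((-130869 - 1*(-146455)) + 445057) = -250041/((-130869 + 146455) + 445057) = -250041/(15586 + 445057) = -250041/460643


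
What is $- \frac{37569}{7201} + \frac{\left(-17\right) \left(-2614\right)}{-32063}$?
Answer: $- \frac{1524572885}{230885663} \approx -6.6031$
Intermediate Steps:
$- \frac{37569}{7201} + \frac{\left(-17\right) \left(-2614\right)}{-32063} = \left(-37569\right) \frac{1}{7201} + 44438 \left(- \frac{1}{32063}\right) = - \frac{37569}{7201} - \frac{44438}{32063} = - \frac{1524572885}{230885663}$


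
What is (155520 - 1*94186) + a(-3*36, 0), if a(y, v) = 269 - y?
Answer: 61711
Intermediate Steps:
(155520 - 1*94186) + a(-3*36, 0) = (155520 - 1*94186) + (269 - (-3)*36) = (155520 - 94186) + (269 - 1*(-108)) = 61334 + (269 + 108) = 61334 + 377 = 61711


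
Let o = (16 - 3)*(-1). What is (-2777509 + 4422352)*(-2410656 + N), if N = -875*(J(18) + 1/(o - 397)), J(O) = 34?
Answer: -329154659705631/82 ≈ -4.0141e+12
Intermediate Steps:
o = -13 (o = 13*(-1) = -13)
N = -2439325/82 (N = -875*(34 + 1/(-13 - 397)) = -875*(34 + 1/(-410)) = -875*(34 - 1/410) = -875*13939/410 = -2439325/82 ≈ -29748.)
(-2777509 + 4422352)*(-2410656 + N) = (-2777509 + 4422352)*(-2410656 - 2439325/82) = 1644843*(-200113117/82) = -329154659705631/82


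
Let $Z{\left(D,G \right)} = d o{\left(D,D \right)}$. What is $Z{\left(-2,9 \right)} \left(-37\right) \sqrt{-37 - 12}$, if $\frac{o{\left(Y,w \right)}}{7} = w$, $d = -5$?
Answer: $- 18130 i \approx - 18130.0 i$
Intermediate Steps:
$o{\left(Y,w \right)} = 7 w$
$Z{\left(D,G \right)} = - 35 D$ ($Z{\left(D,G \right)} = - 5 \cdot 7 D = - 35 D$)
$Z{\left(-2,9 \right)} \left(-37\right) \sqrt{-37 - 12} = \left(-35\right) \left(-2\right) \left(-37\right) \sqrt{-37 - 12} = 70 \left(-37\right) \sqrt{-49} = - 2590 \cdot 7 i = - 18130 i$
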